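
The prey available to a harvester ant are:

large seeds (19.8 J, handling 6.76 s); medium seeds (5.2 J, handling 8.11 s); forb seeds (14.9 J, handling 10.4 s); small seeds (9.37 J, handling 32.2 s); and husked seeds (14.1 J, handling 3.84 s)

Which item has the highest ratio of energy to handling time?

Profitability E/h (J/s): large seeds = 19.8/6.76 = 2.93, medium seeds = 5.2/8.11 = 0.641, forb seeds = 14.9/10.4 = 1.43, small seeds = 9.37/32.2 = 0.291, husked seeds = 14.1/3.84 = 3.67.
Ranked: husked seeds > large seeds > forb seeds > medium seeds > small seeds.

husked seeds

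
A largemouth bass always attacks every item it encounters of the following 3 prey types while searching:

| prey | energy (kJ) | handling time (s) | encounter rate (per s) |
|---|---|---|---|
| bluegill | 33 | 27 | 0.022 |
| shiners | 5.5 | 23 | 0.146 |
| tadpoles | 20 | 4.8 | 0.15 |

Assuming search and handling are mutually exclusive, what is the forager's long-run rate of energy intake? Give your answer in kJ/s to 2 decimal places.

0.80 kJ/s

R = (0.022×33 + 0.146×5.5 + 0.15×20) / (1 + 0.022×27 + 0.146×23 + 0.15×4.8) = 4.529/5.672 = 0.7985 kJ/s.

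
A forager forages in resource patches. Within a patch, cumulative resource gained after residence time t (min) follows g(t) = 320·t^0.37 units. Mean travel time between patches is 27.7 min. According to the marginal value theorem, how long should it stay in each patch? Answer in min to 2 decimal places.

16.27 min

Optimal t* satisfies g'(t*) = g(t*)/(T + t*).
g'(t) = 0.37·320·t^-0.63. Setting 0.37·320·t^-0.63 = 320·t^0.37/(27.7+t) gives 0.37(27.7+t) = t, so 0.63·t = 0.37×27.7.
t* = 0.37×27.7/0.63 = 16.27 min.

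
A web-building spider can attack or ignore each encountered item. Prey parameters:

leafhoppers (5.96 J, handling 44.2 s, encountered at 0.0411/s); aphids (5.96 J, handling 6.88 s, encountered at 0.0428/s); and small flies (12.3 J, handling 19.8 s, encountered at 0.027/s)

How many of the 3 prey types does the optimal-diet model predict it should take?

2

E/h in descending order: aphids 0.866, small flies 0.621, leafhoppers 0.135 J/s. The optimal diet is the largest prefix of this list for which every included type satisfies E_i/h_i > R on the types above it.
Rate on top 1: 0.1971. small flies: 0.621 > 0.1971 → include.
Rate on top 2: 0.321. leafhoppers: 0.135 < 0.321 → exclude; stop.
Optimal diet: aphids, small flies — 2 of 3 types.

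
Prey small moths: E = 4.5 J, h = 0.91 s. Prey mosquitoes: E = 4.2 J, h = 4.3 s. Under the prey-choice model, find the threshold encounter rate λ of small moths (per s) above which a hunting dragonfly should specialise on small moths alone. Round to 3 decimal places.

0.270 per s

The zero-one rule: include mosquitoes iff E₂/h₂ > λE₁/(1+λh₁). Equality gives the switch point.
λE₁h₂ = E₂ + λE₂h₁ ⇒ λ = E₂/(E₁h₂ − E₂h₁) = 4.2/(19.35 − 3.822) = 0.2705 per s.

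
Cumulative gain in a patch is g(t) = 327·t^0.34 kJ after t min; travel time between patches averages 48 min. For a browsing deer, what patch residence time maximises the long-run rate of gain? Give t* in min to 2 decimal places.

By the marginal value theorem, leave when the instantaneous gain rate g'(t) equals the habitat-wide average g(t)/(T + t).
g'(t) = 0.34·327·t^-0.66. Setting 0.34·327·t^-0.66 = 327·t^0.34/(48+t) gives 0.34(48+t) = t, so 0.66·t = 0.34×48.
t* = 0.34×48/0.66 = 24.73 min.

24.73 min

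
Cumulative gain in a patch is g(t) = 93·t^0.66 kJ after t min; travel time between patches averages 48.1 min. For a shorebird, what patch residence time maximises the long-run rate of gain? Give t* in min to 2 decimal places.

Optimal t* satisfies g'(t*) = g(t*)/(T + t*).
g'(t) = 0.66·93·t^-0.34. Setting 0.66·93·t^-0.34 = 93·t^0.66/(48.1+t) gives 0.66(48.1+t) = t, so 0.34·t = 0.66×48.1.
t* = 0.66×48.1/0.34 = 93.37 min.

93.37 min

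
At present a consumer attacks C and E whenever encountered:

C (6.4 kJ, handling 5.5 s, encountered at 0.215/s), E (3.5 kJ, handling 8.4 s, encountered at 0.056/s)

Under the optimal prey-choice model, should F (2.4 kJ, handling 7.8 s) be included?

Intake rate on the current diet: R = (0.215×6.4 + 0.056×3.5) / (1 + 0.215×5.5 + 0.056×8.4) = 1.572/2.653 = 0.5926 kJ/s.
F: E/h = 2.4/7.8 = 0.3077 kJ/s.
0.3077 < 0.5926, so adding F would lower the average — exclude it.

No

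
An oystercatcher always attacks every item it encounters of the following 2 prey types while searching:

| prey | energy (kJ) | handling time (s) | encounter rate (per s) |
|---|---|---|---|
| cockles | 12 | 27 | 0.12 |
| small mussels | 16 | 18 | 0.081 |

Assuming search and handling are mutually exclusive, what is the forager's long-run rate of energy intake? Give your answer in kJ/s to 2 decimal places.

R = (0.12×12 + 0.081×16) / (1 + 0.12×27 + 0.081×18) = 2.736/5.698 = 0.4802 kJ/s.

0.48 kJ/s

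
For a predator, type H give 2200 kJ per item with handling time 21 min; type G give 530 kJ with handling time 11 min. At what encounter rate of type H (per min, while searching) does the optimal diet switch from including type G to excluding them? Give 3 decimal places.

0.041 per min

Drop type G once their profitability E₂/h₂ falls below the rate achievable on type H alone: E₂/h₂ = λE₁/(1 + λh₁).
Solve for λ: λE₁h₂ = E₂(1 + λh₁) → λ(E₁h₂ − E₂h₁) = E₂ → λ = E₂/(E₁h₂ − E₂h₁).
λ = 530/(2200×11 − 530×21) = 530/1.307e+04 = 0.04055 per min.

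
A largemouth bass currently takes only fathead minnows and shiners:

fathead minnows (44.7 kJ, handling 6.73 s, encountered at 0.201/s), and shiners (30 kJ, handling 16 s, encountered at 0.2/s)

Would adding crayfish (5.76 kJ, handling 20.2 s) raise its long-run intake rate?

No

Current rate: (0.201×44.7 + 0.2×30)/(1 + 0.201×6.73 + 0.2×16) = 2.699 kJ/s.
crayfish: E/h = 5.76/20.2 = 0.2851 kJ/s.
Since 0.2851 < R, time spent handling crayfish is better spent searching.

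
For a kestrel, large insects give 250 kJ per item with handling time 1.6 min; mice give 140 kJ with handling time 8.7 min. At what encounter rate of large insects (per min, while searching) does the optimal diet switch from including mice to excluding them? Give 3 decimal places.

0.072 per min

Drop mice once their profitability E₂/h₂ falls below the rate achievable on large insects alone: E₂/h₂ = λE₁/(1 + λh₁).
Solve for λ: λE₁h₂ = E₂(1 + λh₁) → λ(E₁h₂ − E₂h₁) = E₂ → λ = E₂/(E₁h₂ − E₂h₁).
λ = 140/(250×8.7 − 140×1.6) = 140/1951 = 0.07176 per min.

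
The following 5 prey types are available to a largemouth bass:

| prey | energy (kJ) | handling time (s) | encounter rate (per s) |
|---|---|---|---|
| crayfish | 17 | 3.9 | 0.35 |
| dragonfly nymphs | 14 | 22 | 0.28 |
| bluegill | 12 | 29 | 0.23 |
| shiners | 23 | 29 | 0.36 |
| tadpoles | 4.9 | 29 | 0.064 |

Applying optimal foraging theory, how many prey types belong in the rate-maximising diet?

Profitabilities (E/h, kJ/s): crayfish 4.36, shiners 0.793, dragonfly nymphs 0.636, bluegill 0.414, tadpoles 0.169. Add prey in this order while the next type's profitability exceeds the intake rate on those already taken.
Rate on top 1: 2.516. shiners: 0.793 < 2.516 → exclude; stop.
Optimal diet: crayfish — 1 of 5 types.

1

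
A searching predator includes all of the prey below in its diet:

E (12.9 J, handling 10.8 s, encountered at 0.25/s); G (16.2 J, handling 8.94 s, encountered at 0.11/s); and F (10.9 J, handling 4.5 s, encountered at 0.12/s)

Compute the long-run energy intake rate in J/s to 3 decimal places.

1.209 J/s

Energy encountered per unit search time: 0.25×12.9 + 0.11×16.2 + 0.12×10.9 = 6.315 J/s.
Handling time per unit search time: 0.25×10.8 + 0.11×8.94 + 0.12×4.5 = 4.223.
Rate = 6.315/(1 + 4.223) = 1.209 J/s.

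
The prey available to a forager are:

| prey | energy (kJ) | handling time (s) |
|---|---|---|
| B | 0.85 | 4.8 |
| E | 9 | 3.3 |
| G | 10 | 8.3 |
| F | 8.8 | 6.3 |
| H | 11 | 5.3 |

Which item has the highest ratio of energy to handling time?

E

In descending order of E/h:
E: 9/3.3 = 2.73 kJ/s
H: 11/5.3 = 2.08 kJ/s
F: 8.8/6.3 = 1.4 kJ/s
G: 10/8.3 = 1.2 kJ/s
B: 0.85/4.8 = 0.177 kJ/s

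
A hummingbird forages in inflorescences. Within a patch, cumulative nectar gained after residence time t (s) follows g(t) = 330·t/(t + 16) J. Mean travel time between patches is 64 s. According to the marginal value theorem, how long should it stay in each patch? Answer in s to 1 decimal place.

By the marginal value theorem, leave when the instantaneous gain rate g'(t) equals the habitat-wide average g(t)/(T + t).
g'(t) = 330·16/(t + 16)². Setting 330·16/(t+16)² = 330t/[(t+16)(64+t)] gives 16(64+t) = t(t+16), so t² = 16×64 = 1024.
t* = √1024 = 32 s.

32.0 s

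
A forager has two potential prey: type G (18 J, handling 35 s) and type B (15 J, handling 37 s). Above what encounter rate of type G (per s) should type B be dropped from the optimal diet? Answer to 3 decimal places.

0.106 per s

Drop type B once their profitability E₂/h₂ falls below the rate achievable on type G alone: E₂/h₂ = λE₁/(1 + λh₁).
Solve for λ: λE₁h₂ = E₂(1 + λh₁) → λ(E₁h₂ − E₂h₁) = E₂ → λ = E₂/(E₁h₂ − E₂h₁).
λ = 15/(18×37 − 15×35) = 15/141 = 0.1064 per s.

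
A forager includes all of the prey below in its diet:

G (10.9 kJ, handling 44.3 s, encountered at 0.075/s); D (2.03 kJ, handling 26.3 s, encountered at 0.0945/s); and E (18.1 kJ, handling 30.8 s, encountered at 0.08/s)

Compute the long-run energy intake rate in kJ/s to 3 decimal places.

R = (0.075×10.9 + 0.0945×2.03 + 0.08×18.1) / (1 + 0.075×44.3 + 0.0945×26.3 + 0.08×30.8) = 2.457/9.272 = 0.265 kJ/s.

0.265 kJ/s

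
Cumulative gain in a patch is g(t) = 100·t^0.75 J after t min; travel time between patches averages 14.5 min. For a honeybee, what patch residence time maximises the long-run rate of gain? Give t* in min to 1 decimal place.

43.5 min

By the marginal value theorem, leave when the instantaneous gain rate g'(t) equals the habitat-wide average g(t)/(T + t).
g'(t) = 0.75·100·t^-0.25. Setting 0.75·100·t^-0.25 = 100·t^0.75/(14.5+t) gives 0.75(14.5+t) = t, so 0.25·t = 0.75×14.5.
t* = 0.75×14.5/0.25 = 43.5 min.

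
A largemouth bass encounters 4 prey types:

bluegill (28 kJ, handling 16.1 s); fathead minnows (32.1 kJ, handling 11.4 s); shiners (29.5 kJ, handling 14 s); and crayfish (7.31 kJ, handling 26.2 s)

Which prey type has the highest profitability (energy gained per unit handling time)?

fathead minnows

Profitability E/h (kJ/s): bluegill = 28/16.1 = 1.74, fathead minnows = 32.1/11.4 = 2.82, shiners = 29.5/14 = 2.11, crayfish = 7.31/26.2 = 0.279.
Ranked: fathead minnows > shiners > bluegill > crayfish.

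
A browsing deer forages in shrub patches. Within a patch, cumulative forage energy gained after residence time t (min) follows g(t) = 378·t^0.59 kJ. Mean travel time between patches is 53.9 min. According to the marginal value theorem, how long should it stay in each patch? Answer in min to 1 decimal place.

Maximise g(t)/(T+t): set derivative to zero → g'(t)(T+t) = g(t).
g'(t) = 0.59·378·t^-0.41. Setting 0.59·378·t^-0.41 = 378·t^0.59/(53.9+t) gives 0.59(53.9+t) = t, so 0.41·t = 0.59×53.9.
t* = 0.59×53.9/0.41 = 77.56 min.

77.6 min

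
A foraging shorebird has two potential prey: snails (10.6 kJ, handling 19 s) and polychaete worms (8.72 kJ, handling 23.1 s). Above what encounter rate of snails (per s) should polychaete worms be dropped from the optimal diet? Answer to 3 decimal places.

The zero-one rule: include polychaete worms iff E₂/h₂ > λE₁/(1+λh₁). Equality gives the switch point.
λE₁h₂ = E₂ + λE₂h₁ ⇒ λ = E₂/(E₁h₂ − E₂h₁) = 8.72/(244.9 − 165.7) = 0.1101 per s.

0.110 per s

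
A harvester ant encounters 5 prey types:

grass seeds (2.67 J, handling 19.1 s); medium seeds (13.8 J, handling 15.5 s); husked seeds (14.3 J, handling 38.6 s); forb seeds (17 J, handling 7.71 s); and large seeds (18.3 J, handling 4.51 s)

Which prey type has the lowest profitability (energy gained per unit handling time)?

grass seeds

In descending order of E/h:
large seeds: 18.3/4.51 = 4.06 J/s
forb seeds: 17/7.71 = 2.2 J/s
medium seeds: 13.8/15.5 = 0.89 J/s
husked seeds: 14.3/38.6 = 0.37 J/s
grass seeds: 2.67/19.1 = 0.14 J/s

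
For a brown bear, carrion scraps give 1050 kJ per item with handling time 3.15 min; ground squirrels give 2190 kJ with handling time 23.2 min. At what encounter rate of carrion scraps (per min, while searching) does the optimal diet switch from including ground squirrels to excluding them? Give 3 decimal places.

0.125 per min

At the threshold, the rate on carrion scraps alone equals the profitability of ground squirrels: λ·1050/(1 + λ·3.15) = 2190/23.2 = 94.4.
Rearranging, λ(1050 − 94.4×3.15) = 94.4, so λ = 94.4/752.7 = 0.1254 per min.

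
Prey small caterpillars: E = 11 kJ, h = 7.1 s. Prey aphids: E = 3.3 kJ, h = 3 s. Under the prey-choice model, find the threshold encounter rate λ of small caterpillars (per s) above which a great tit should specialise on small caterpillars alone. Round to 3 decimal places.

At the threshold, the rate on small caterpillars alone equals the profitability of aphids: λ·11/(1 + λ·7.1) = 3.3/3 = 1.1.
Rearranging, λ(11 − 1.1×7.1) = 1.1, so λ = 1.1/3.19 = 0.3448 per s.

0.345 per s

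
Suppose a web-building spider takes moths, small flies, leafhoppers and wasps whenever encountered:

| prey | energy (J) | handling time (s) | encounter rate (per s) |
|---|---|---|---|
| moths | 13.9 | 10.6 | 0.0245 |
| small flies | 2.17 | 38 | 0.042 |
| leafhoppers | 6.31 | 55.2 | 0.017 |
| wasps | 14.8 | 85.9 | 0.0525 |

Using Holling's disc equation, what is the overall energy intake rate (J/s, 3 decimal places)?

0.158 J/s

Energy encountered per unit search time: 0.0245×13.9 + 0.042×2.17 + 0.017×6.31 + 0.0525×14.8 = 1.316 J/s.
Handling time per unit search time: 0.0245×10.6 + 0.042×38 + 0.017×55.2 + 0.0525×85.9 = 7.304.
Rate = 1.316/(1 + 7.304) = 0.1585 J/s.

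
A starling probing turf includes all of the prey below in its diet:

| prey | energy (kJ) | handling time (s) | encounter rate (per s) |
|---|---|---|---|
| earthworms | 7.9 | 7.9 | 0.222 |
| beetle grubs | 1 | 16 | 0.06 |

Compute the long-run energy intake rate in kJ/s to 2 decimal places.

0.49 kJ/s

R = (0.222×7.9 + 0.06×1) / (1 + 0.222×7.9 + 0.06×16) = 1.814/3.714 = 0.4884 kJ/s.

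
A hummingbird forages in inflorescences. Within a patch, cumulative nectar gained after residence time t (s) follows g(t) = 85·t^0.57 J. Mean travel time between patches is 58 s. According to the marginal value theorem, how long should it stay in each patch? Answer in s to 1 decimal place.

76.9 s

By the marginal value theorem, leave when the instantaneous gain rate g'(t) equals the habitat-wide average g(t)/(T + t).
g'(t) = 0.57·85·t^-0.43. Setting 0.57·85·t^-0.43 = 85·t^0.57/(58+t) gives 0.57(58+t) = t, so 0.43·t = 0.57×58.
t* = 0.57×58/0.43 = 76.88 s.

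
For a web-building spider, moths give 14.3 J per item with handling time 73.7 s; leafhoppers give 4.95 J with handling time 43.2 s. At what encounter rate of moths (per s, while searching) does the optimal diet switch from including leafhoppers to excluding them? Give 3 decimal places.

Drop leafhoppers once their profitability E₂/h₂ falls below the rate achievable on moths alone: E₂/h₂ = λE₁/(1 + λh₁).
Solve for λ: λE₁h₂ = E₂(1 + λh₁) → λ(E₁h₂ − E₂h₁) = E₂ → λ = E₂/(E₁h₂ − E₂h₁).
λ = 4.95/(14.3×43.2 − 4.95×73.7) = 4.95/252.9 = 0.01957 per s.

0.020 per s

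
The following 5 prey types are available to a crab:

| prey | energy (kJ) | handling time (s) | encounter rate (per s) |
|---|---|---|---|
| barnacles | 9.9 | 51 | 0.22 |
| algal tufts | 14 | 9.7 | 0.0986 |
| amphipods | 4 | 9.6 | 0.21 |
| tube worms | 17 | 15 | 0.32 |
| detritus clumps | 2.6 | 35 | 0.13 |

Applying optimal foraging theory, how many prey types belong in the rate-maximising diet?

2

E/h in descending order: algal tufts 1.44, tube worms 1.13, amphipods 0.417, barnacles 0.194, detritus clumps 0.0743 kJ/s. The optimal diet is the largest prefix of this list for which every included type satisfies E_i/h_i > R on the types above it.
Rate on top 1: 0.7056. tube worms: 1.13 > 0.7056 → include.
Rate on top 2: 1.009. amphipods: 0.417 < 1.009 → exclude; stop.
Optimal diet: algal tufts, tube worms — 2 of 5 types.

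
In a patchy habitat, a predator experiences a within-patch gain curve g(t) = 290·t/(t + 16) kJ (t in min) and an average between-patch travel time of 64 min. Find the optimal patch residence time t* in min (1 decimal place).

32.0 min

Maximise g(t)/(T+t): set derivative to zero → g'(t)(T+t) = g(t).
g'(t) = 290·16/(t + 16)². Setting 290·16/(t+16)² = 290t/[(t+16)(64+t)] gives 16(64+t) = t(t+16), so t² = 16×64 = 1024.
t* = √1024 = 32 min.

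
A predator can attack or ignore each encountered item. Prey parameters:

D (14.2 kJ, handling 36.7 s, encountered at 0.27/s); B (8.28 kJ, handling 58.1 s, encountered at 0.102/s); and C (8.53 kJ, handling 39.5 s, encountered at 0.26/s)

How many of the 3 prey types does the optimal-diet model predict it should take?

1

Rank by E/h (kJ/s): D 0.387, C 0.216, B 0.143. Include each in turn until the next type's E/h falls below the running intake rate.
Rate on top 1: 0.3515. C: 0.216 < 0.3515 → exclude; stop.
Optimal diet: D — 1 of 3 types.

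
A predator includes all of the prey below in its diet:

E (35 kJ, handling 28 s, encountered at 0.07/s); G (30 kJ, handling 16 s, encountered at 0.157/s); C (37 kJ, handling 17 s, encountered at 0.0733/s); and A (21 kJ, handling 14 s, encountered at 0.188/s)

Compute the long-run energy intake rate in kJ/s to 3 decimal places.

R = Σλ_iE_i / (1 + Σλ_ih_i)
Numerator: 0.07×35 + 0.157×30 + 0.0733×37 + 0.188×21 = 13.82
Denominator: 1 + 0.07×28 + 0.157×16 + 0.0733×17 + 0.188×14 = 9.35
R = 13.82/9.35 = 1.478 kJ/s

1.478 kJ/s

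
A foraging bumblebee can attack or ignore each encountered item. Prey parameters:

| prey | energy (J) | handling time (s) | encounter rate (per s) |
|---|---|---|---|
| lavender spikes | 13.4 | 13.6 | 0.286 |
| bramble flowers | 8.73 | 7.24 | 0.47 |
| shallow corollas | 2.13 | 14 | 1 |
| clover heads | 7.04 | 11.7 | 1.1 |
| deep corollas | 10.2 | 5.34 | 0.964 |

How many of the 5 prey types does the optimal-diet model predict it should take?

Rank by E/h (J/s): deep corollas 1.91, bramble flowers 1.21, lavender spikes 0.985, clover heads 0.602, shallow corollas 0.152. Include each in turn until the next type's E/h falls below the running intake rate.
Rate on top 1: 1.599. bramble flowers: 1.21 < 1.599 → exclude; stop.
Optimal diet: deep corollas — 1 of 5 types.

1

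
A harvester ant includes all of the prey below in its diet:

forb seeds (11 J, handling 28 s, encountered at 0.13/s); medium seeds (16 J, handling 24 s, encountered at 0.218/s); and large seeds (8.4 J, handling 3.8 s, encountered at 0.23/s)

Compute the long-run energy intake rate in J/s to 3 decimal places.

0.637 J/s

R = Σλ_iE_i / (1 + Σλ_ih_i)
Numerator: 0.13×11 + 0.218×16 + 0.23×8.4 = 6.85
Denominator: 1 + 0.13×28 + 0.218×24 + 0.23×3.8 = 10.75
R = 6.85/10.75 = 0.6374 J/s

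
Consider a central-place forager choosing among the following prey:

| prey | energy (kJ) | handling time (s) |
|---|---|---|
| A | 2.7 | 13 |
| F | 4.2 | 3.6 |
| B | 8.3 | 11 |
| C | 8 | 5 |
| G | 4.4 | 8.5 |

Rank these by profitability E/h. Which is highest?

C

In descending order of E/h:
C: 8/5 = 1.6 kJ/s
F: 4.2/3.6 = 1.17 kJ/s
B: 8.3/11 = 0.755 kJ/s
G: 4.4/8.5 = 0.518 kJ/s
A: 2.7/13 = 0.208 kJ/s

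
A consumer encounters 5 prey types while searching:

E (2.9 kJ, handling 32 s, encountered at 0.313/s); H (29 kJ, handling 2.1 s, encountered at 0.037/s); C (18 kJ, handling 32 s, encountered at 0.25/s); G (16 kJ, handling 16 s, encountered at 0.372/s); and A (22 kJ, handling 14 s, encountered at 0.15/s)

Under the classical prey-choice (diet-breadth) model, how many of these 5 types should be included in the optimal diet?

2

Rank by E/h (kJ/s): H 13.8, A 1.57, G 1, C 0.562, E 0.0906. Include each in turn until the next type's E/h falls below the running intake rate.
Rate on top 1: 0.9956. A: 1.57 > 0.9956 → include.
Rate on top 2: 1.376. G: 1 < 1.376 → exclude; stop.
Optimal diet: H, A — 2 of 5 types.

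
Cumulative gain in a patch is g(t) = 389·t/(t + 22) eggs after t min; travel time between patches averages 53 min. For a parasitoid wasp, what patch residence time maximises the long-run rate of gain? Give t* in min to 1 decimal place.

34.1 min

Maximise g(t)/(T+t): set derivative to zero → g'(t)(T+t) = g(t).
g'(t) = 389·22/(t + 22)². Setting 389·22/(t+22)² = 389t/[(t+22)(53+t)] gives 22(53+t) = t(t+22), so t² = 22×53 = 1166.
t* = √1166 = 34.15 min.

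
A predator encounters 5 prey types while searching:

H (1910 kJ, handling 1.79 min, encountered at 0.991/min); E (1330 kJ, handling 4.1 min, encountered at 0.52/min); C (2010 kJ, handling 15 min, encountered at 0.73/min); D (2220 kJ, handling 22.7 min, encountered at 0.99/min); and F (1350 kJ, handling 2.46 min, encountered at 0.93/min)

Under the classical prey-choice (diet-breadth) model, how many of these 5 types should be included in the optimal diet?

Profitabilities (E/h, kJ/min): H 1.07e+03, F 549, E 324, C 134, D 97.8. Add prey in this order while the next type's profitability exceeds the intake rate on those already taken.
Rate on top 1: 682.4. F: 549 < 682.4 → exclude; stop.
Optimal diet: H — 1 of 5 types.

1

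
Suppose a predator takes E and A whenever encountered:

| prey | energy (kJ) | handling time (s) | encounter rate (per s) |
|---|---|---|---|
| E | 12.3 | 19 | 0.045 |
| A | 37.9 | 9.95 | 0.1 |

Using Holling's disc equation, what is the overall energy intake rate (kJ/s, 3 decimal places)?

1.524 kJ/s

R = (0.045×12.3 + 0.1×37.9) / (1 + 0.045×19 + 0.1×9.95) = 4.343/2.85 = 1.524 kJ/s.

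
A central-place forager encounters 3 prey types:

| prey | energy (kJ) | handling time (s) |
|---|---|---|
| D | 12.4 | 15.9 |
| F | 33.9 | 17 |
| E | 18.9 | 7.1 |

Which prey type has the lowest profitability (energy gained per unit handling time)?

Profitability E/h (kJ/s): D = 12.4/15.9 = 0.78, F = 33.9/17 = 1.99, E = 18.9/7.1 = 2.66.
Ranked: E > F > D.

D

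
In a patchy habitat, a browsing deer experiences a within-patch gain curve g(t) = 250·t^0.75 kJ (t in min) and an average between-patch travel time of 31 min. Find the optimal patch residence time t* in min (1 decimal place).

93.0 min

Optimal t* satisfies g'(t*) = g(t*)/(T + t*).
g'(t) = 0.75·250·t^-0.25. Setting 0.75·250·t^-0.25 = 250·t^0.75/(31+t) gives 0.75(31+t) = t, so 0.25·t = 0.75×31.
t* = 0.75×31/0.25 = 93 min.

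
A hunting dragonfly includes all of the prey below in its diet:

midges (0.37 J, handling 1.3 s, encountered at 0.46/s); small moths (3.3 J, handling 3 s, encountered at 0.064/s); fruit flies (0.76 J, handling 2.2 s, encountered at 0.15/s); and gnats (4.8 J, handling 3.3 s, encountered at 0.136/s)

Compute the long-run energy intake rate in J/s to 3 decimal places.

R = (0.46×0.37 + 0.064×3.3 + 0.15×0.76 + 0.136×4.8) / (1 + 0.46×1.3 + 0.064×3 + 0.15×2.2 + 0.136×3.3) = 1.148/2.569 = 0.447 J/s.

0.447 J/s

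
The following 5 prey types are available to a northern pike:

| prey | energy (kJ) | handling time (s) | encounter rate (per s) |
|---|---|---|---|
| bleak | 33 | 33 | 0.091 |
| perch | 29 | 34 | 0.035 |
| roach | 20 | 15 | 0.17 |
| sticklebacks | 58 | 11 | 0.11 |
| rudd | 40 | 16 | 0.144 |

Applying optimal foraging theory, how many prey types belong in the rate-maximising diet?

Profitabilities (E/h, kJ/s): sticklebacks 5.27, rudd 2.5, roach 1.33, bleak 1, perch 0.853. Add prey in this order while the next type's profitability exceeds the intake rate on those already taken.
Rate on top 1: 2.887. rudd: 2.5 < 2.887 → exclude; stop.
Optimal diet: sticklebacks — 1 of 5 types.

1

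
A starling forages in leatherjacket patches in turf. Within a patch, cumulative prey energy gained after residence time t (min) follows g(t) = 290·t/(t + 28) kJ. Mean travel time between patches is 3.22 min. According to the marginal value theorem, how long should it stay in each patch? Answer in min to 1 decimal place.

By the marginal value theorem, leave when the instantaneous gain rate g'(t) equals the habitat-wide average g(t)/(T + t).
g'(t) = 290·28/(t + 28)². Setting 290·28/(t+28)² = 290t/[(t+28)(3.22+t)] gives 28(3.22+t) = t(t+28), so t² = 28×3.22 = 90.16.
t* = √90.16 = 9.495 min.

9.5 min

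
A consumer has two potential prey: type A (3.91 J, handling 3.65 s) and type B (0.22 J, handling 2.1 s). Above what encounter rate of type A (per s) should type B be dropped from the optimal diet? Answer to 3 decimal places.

The zero-one rule: include type B iff E₂/h₂ > λE₁/(1+λh₁). Equality gives the switch point.
λE₁h₂ = E₂ + λE₂h₁ ⇒ λ = E₂/(E₁h₂ − E₂h₁) = 0.22/(8.211 − 0.803) = 0.0297 per s.

0.030 per s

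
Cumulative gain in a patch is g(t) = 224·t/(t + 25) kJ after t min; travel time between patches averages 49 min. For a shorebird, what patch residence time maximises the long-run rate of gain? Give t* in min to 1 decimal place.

35.0 min

By the marginal value theorem, leave when the instantaneous gain rate g'(t) equals the habitat-wide average g(t)/(T + t).
g'(t) = 224·25/(t + 25)². Setting 224·25/(t+25)² = 224t/[(t+25)(49+t)] gives 25(49+t) = t(t+25), so t² = 25×49 = 1225.
t* = √1225 = 35 min.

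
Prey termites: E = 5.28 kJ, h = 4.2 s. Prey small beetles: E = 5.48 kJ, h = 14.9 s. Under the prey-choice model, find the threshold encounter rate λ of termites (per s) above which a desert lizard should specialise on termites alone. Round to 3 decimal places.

Drop small beetles once their profitability E₂/h₂ falls below the rate achievable on termites alone: E₂/h₂ = λE₁/(1 + λh₁).
Solve for λ: λE₁h₂ = E₂(1 + λh₁) → λ(E₁h₂ − E₂h₁) = E₂ → λ = E₂/(E₁h₂ − E₂h₁).
λ = 5.48/(5.28×14.9 − 5.48×4.2) = 5.48/55.66 = 0.09846 per s.

0.098 per s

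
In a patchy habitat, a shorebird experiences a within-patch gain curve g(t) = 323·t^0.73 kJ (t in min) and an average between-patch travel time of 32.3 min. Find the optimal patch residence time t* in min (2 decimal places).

Maximise g(t)/(T+t): set derivative to zero → g'(t)(T+t) = g(t).
g'(t) = 0.73·323·t^-0.27. Setting 0.73·323·t^-0.27 = 323·t^0.73/(32.3+t) gives 0.73(32.3+t) = t, so 0.27·t = 0.73×32.3.
t* = 0.73×32.3/0.27 = 87.33 min.

87.33 min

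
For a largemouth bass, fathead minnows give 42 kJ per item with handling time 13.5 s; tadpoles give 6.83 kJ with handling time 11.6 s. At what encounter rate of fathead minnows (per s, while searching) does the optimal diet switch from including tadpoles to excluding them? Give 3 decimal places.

At the threshold, the rate on fathead minnows alone equals the profitability of tadpoles: λ·42/(1 + λ·13.5) = 6.83/11.6 = 0.5888.
Rearranging, λ(42 − 0.5888×13.5) = 0.5888, so λ = 0.5888/34.05 = 0.01729 per s.

0.017 per s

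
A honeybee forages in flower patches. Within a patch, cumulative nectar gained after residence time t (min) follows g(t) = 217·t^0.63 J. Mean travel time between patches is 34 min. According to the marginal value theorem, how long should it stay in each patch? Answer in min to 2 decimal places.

57.89 min

Optimal t* satisfies g'(t*) = g(t*)/(T + t*).
g'(t) = 0.63·217·t^-0.37. Setting 0.63·217·t^-0.37 = 217·t^0.63/(34+t) gives 0.63(34+t) = t, so 0.37·t = 0.63×34.
t* = 0.63×34/0.37 = 57.89 min.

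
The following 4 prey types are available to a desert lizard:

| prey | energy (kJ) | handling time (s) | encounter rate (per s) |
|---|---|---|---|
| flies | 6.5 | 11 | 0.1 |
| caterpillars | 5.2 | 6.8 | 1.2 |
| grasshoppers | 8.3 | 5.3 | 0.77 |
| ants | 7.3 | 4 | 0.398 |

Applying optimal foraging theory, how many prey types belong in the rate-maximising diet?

2

E/h in descending order: ants 1.82, grasshoppers 1.57, caterpillars 0.765, flies 0.591 kJ/s. The optimal diet is the largest prefix of this list for which every included type satisfies E_i/h_i > R on the types above it.
Rate on top 1: 1.121. grasshoppers: 1.57 > 1.121 → include.
Rate on top 2: 1.393. caterpillars: 0.765 < 1.393 → exclude; stop.
Optimal diet: ants, grasshoppers — 2 of 4 types.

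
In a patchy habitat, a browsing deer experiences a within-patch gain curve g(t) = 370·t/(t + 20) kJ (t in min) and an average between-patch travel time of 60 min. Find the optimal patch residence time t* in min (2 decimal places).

Maximise g(t)/(T+t): set derivative to zero → g'(t)(T+t) = g(t).
g'(t) = 370·20/(t + 20)². Setting 370·20/(t+20)² = 370t/[(t+20)(60+t)] gives 20(60+t) = t(t+20), so t² = 20×60 = 1200.
t* = √1200 = 34.64 min.

34.64 min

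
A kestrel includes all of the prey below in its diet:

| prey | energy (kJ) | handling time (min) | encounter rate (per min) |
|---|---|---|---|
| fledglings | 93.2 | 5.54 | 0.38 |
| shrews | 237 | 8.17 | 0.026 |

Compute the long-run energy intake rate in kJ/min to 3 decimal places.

Energy encountered per unit search time: 0.38×93.2 + 0.026×237 = 41.58 kJ/min.
Handling time per unit search time: 0.38×5.54 + 0.026×8.17 = 2.318.
Rate = 41.58/(1 + 2.318) = 12.53 kJ/min.

12.532 kJ/min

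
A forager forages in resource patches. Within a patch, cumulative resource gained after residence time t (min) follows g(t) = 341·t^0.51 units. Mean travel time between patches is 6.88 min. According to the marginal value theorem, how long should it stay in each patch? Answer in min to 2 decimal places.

Maximise g(t)/(T+t): set derivative to zero → g'(t)(T+t) = g(t).
g'(t) = 0.51·341·t^-0.49. Setting 0.51·341·t^-0.49 = 341·t^0.51/(6.88+t) gives 0.51(6.88+t) = t, so 0.49·t = 0.51×6.88.
t* = 0.51×6.88/0.49 = 7.161 min.

7.16 min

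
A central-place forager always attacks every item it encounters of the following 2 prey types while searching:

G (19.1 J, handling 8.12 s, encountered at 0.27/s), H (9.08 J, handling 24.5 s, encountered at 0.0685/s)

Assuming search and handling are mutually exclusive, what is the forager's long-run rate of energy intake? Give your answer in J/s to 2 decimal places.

R = Σλ_iE_i / (1 + Σλ_ih_i)
Numerator: 0.27×19.1 + 0.0685×9.08 = 5.779
Denominator: 1 + 0.27×8.12 + 0.0685×24.5 = 4.871
R = 5.779/4.871 = 1.186 J/s

1.19 J/s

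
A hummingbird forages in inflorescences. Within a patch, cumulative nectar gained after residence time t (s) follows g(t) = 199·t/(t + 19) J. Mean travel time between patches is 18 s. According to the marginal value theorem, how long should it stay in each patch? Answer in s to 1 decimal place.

Maximise g(t)/(T+t): set derivative to zero → g'(t)(T+t) = g(t).
g'(t) = 199·19/(t + 19)². Setting 199·19/(t+19)² = 199t/[(t+19)(18+t)] gives 19(18+t) = t(t+19), so t² = 19×18 = 342.
t* = √342 = 18.49 s.

18.5 s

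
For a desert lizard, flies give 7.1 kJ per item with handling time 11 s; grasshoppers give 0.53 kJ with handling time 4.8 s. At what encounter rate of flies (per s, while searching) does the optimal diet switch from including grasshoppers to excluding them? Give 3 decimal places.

0.019 per s

Drop grasshoppers once their profitability E₂/h₂ falls below the rate achievable on flies alone: E₂/h₂ = λE₁/(1 + λh₁).
Solve for λ: λE₁h₂ = E₂(1 + λh₁) → λ(E₁h₂ − E₂h₁) = E₂ → λ = E₂/(E₁h₂ − E₂h₁).
λ = 0.53/(7.1×4.8 − 0.53×11) = 0.53/28.25 = 0.01876 per s.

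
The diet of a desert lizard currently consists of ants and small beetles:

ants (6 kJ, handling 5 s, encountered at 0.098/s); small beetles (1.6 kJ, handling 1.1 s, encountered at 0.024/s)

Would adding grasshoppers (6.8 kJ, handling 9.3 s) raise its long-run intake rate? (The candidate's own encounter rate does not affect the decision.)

Intake rate on the current diet: R = (0.098×6 + 0.024×1.6) / (1 + 0.098×5 + 0.024×1.1) = 0.6264/1.516 = 0.4131 kJ/s.
grasshoppers: E/h = 6.8/9.3 = 0.7312 kJ/s.
0.7312 > 0.4131, so adding grasshoppers raises the average — include it.

Yes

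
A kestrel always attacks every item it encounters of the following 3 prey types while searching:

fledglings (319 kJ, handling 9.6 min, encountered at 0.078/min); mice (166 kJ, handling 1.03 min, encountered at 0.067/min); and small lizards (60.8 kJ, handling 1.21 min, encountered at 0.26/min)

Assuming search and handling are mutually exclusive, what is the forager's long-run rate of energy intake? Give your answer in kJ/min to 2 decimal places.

R = (0.078×319 + 0.067×166 + 0.26×60.8) / (1 + 0.078×9.6 + 0.067×1.03 + 0.26×1.21) = 51.81/2.132 = 24.3 kJ/min.

24.30 kJ/min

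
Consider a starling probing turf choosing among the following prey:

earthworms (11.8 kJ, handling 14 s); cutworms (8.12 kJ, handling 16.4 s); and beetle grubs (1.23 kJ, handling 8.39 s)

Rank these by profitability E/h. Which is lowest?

beetle grubs

Profitability E/h (kJ/s): earthworms = 11.8/14 = 0.843, cutworms = 8.12/16.4 = 0.495, beetle grubs = 1.23/8.39 = 0.147.
Ranked: earthworms > cutworms > beetle grubs.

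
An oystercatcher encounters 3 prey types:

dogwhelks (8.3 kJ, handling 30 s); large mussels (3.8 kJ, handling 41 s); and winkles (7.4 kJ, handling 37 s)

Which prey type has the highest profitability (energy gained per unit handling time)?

In descending order of E/h:
dogwhelks: 8.3/30 = 0.277 kJ/s
winkles: 7.4/37 = 0.2 kJ/s
large mussels: 3.8/41 = 0.0927 kJ/s

dogwhelks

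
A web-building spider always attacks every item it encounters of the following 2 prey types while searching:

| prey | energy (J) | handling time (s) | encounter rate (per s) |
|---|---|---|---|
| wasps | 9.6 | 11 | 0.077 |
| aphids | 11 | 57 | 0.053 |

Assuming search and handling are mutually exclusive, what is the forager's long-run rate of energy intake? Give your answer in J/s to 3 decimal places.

0.272 J/s

Energy encountered per unit search time: 0.077×9.6 + 0.053×11 = 1.322 J/s.
Handling time per unit search time: 0.077×11 + 0.053×57 = 3.868.
Rate = 1.322/(1 + 3.868) = 0.2716 J/s.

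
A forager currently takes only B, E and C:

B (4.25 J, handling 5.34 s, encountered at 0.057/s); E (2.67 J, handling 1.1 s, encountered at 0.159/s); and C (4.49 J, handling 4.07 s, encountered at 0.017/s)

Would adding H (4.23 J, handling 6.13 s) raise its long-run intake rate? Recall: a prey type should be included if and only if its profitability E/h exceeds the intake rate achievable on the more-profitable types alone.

Yes

Current rate: (0.057×4.25 + 0.159×2.67 + 0.017×4.49)/(1 + 0.057×5.34 + 0.159×1.1 + 0.017×4.07) = 0.4799 J/s.
Profitability of H: 4.23/6.13 = 0.69 J/s.
Since 0.69 > R, including H increases the long-run rate.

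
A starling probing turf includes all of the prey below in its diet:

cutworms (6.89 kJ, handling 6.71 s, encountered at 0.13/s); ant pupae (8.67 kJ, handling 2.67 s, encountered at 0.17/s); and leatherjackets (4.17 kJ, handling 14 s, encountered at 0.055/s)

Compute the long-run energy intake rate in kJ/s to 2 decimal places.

R = Σλ_iE_i / (1 + Σλ_ih_i)
Numerator: 0.13×6.89 + 0.17×8.67 + 0.055×4.17 = 2.599
Denominator: 1 + 0.13×6.71 + 0.17×2.67 + 0.055×14 = 3.096
R = 2.599/3.096 = 0.8394 kJ/s

0.84 kJ/s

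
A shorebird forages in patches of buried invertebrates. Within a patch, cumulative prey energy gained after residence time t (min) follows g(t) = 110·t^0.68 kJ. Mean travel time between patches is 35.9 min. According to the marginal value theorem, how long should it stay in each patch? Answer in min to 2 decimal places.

76.29 min

Optimal t* satisfies g'(t*) = g(t*)/(T + t*).
g'(t) = 0.68·110·t^-0.32. Setting 0.68·110·t^-0.32 = 110·t^0.68/(35.9+t) gives 0.68(35.9+t) = t, so 0.32·t = 0.68×35.9.
t* = 0.68×35.9/0.32 = 76.29 min.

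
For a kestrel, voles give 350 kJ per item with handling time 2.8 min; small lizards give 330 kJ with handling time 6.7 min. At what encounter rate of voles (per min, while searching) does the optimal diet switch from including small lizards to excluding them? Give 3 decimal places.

0.232 per min

At the threshold, the rate on voles alone equals the profitability of small lizards: λ·350/(1 + λ·2.8) = 330/6.7 = 49.25.
Rearranging, λ(350 − 49.25×2.8) = 49.25, so λ = 49.25/212.1 = 0.2322 per min.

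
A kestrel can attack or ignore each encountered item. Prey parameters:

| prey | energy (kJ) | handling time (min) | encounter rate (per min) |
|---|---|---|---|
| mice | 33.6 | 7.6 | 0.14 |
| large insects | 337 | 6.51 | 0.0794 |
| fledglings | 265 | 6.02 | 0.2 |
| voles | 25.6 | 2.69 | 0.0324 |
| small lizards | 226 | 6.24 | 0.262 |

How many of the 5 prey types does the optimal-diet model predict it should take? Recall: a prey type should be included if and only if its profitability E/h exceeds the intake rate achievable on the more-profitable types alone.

E/h in descending order: large insects 51.8, fledglings 44, small lizards 36.2, voles 9.52, mice 4.42 kJ/min. The optimal diet is the largest prefix of this list for which every included type satisfies E_i/h_i > R on the types above it.
Rate on top 1: 17.64. fledglings: 44 > 17.64 → include.
Rate on top 2: 29.31. small lizards: 36.2 > 29.31 → include.
Rate on top 3: 31.9. voles: 9.52 < 31.9 → exclude; stop.
Optimal diet: large insects, fledglings, small lizards — 3 of 5 types.

3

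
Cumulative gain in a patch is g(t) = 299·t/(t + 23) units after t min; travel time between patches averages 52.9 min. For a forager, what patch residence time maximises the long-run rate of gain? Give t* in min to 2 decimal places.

34.88 min

Maximise g(t)/(T+t): set derivative to zero → g'(t)(T+t) = g(t).
g'(t) = 299·23/(t + 23)². Setting 299·23/(t+23)² = 299t/[(t+23)(52.9+t)] gives 23(52.9+t) = t(t+23), so t² = 23×52.9 = 1217.
t* = √1217 = 34.88 min.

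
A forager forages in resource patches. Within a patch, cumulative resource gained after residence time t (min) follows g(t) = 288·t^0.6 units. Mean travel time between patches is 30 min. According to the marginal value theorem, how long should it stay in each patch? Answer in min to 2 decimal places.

45.00 min

By the marginal value theorem, leave when the instantaneous gain rate g'(t) equals the habitat-wide average g(t)/(T + t).
g'(t) = 0.6·288·t^-0.4. Setting 0.6·288·t^-0.4 = 288·t^0.6/(30+t) gives 0.6(30+t) = t, so 0.40·t = 0.6×30.
t* = 0.6×30/0.40 = 45 min.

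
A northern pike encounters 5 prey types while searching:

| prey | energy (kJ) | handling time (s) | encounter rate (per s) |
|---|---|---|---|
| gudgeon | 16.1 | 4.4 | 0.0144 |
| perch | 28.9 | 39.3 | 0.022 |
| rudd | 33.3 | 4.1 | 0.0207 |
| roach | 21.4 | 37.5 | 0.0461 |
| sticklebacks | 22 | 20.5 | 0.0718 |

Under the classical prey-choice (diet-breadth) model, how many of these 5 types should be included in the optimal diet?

Profitabilities (E/h, kJ/s): rudd 8.12, gudgeon 3.66, sticklebacks 1.07, perch 0.735, roach 0.571. Add prey in this order while the next type's profitability exceeds the intake rate on those already taken.
Rate on top 1: 0.6354. gudgeon: 3.66 > 0.6354 → include.
Rate on top 2: 0.8022. sticklebacks: 1.07 > 0.8022 → include.
Rate on top 3: 0.9544. perch: 0.735 < 0.9544 → exclude; stop.
Optimal diet: rudd, gudgeon, sticklebacks — 3 of 5 types.

3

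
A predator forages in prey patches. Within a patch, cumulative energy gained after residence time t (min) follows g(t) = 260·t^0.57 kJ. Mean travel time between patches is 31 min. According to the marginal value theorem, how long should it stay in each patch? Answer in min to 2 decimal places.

41.09 min

Maximise g(t)/(T+t): set derivative to zero → g'(t)(T+t) = g(t).
g'(t) = 0.57·260·t^-0.43. Setting 0.57·260·t^-0.43 = 260·t^0.57/(31+t) gives 0.57(31+t) = t, so 0.43·t = 0.57×31.
t* = 0.57×31/0.43 = 41.09 min.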